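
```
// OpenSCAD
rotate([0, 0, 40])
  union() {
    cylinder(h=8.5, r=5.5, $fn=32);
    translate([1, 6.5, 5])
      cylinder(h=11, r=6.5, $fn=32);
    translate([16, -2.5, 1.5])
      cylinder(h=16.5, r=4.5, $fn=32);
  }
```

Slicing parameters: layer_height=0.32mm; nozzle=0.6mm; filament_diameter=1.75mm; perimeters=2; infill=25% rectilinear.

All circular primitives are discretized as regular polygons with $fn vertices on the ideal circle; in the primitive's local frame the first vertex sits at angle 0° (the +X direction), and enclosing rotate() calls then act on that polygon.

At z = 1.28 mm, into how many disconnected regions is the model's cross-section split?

At z = 1.28 mm: the cylinder: section is a regular 32-gon, circumradius r=5.5; the cylinder at (1, 6.5) is absent (z outside [5, 16]); the cylinder at (16, -2.5) is not intersected at this z (z outside [1.5, 18]); Taking the union: only the r=5.5 cylinder is present, so the union is just that shape — 1 connected region; (rotated 40° about Z; rotation is an isometry so areas/perimeters/island counts are preserved). The result has 1 disconnected region.

1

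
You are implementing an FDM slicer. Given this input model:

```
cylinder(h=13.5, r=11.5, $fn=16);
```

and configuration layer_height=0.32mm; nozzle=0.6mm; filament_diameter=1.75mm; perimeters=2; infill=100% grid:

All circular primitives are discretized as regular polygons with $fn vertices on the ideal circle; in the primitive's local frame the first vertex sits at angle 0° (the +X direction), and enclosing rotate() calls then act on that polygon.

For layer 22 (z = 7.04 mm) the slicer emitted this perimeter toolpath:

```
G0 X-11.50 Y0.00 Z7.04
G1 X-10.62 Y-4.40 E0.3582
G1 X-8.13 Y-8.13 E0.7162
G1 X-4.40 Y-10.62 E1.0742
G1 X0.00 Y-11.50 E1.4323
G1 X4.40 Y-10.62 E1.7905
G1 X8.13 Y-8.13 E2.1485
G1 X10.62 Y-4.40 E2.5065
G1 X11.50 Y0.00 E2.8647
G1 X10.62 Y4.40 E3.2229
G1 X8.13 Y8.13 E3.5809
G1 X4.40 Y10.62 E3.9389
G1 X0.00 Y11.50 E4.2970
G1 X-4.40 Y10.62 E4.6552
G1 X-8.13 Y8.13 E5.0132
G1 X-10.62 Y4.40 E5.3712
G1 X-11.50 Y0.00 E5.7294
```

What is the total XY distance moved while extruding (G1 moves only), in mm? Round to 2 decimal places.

71.78 mm

Sum the Euclidean lengths of each G1 segment: total = 71.78 mm.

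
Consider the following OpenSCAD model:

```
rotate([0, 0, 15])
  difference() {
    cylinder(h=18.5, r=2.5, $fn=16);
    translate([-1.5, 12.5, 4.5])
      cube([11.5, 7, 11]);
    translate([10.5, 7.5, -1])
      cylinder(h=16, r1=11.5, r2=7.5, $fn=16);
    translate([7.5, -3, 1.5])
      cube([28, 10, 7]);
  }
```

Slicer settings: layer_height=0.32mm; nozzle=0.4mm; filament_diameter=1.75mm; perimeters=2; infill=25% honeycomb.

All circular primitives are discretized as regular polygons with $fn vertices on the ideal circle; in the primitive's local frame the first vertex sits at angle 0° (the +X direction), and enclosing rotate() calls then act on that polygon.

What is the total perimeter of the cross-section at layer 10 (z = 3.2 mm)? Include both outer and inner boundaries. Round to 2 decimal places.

15.61 mm

At z = 3.2 mm: the r=2.5 cylinder gives a regular 16-gon of circumradius 2.5 (constant along its height) (perimeter = 2·16·2.500·sin(180°/16) = 15.61 mm); the cube at (-1.5, 12.5) is absent (z outside [4.5, 15.5]); the cone at (10.5, 7.5) contributes a regular 16-gon of circumradius 10.450 (interpolated between r1=11.5 and r2=7.5 at t=0.263) (perimeter = 2·16·10.450·sin(180°/16) = 65.24 mm); the cube at (7.5, -3) is present — its section is the full 28×10 rectangle (perimeter 76.00 mm); Taking the first minus the rest: starting from the r=2.5 cylinder, the cone at (10.5, 7.5) misses the remaining region (no effect); the 28×10 cube at (7.5, -3) misses the remaining region (no effect) — boundary = 15.61 mm; (rotated 15° about Z; rotation is an isometry so areas/perimeters/island counts are preserved). Overall, the cross-section is a single solid region. Total boundary length (outer) = 15.61 mm.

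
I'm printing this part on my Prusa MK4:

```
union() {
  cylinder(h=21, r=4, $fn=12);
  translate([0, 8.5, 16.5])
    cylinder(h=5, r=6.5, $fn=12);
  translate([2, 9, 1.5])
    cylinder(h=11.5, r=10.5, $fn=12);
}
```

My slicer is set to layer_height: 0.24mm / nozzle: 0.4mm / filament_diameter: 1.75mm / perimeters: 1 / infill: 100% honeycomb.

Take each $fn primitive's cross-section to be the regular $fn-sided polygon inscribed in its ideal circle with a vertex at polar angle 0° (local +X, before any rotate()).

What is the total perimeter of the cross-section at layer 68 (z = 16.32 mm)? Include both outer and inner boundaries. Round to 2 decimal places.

At z = 16.32 mm: the cylinder: section is a regular 12-gon, circumradius r=4 (perimeter = 2·12·4.000·sin(180°/12) = 24.85 mm); the cylinder at (0, 8.5) is not intersected at this z (z outside [16.5, 21.5]); the cylinder at (2, 9) does not reach this height (z outside [1.5, 13]); Merging all regions: only the r=4 cylinder is present, so the union is just that shape — boundary = 24.85 mm. Overall, the cross-section is a single solid region. Total boundary length (outer) = 24.85 mm.

24.85 mm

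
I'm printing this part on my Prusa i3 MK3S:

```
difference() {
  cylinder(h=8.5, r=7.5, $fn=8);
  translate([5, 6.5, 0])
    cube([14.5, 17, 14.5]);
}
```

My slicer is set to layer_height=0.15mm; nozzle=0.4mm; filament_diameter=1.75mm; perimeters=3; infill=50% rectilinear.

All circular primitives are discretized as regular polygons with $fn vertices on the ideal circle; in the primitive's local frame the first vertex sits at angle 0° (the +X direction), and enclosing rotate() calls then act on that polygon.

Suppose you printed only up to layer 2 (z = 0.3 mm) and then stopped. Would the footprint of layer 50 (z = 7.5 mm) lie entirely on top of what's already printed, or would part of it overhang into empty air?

entirely on top

Compare the two slices. At z = 0.3: the cylinder: section is a regular 8-gon, circumradius r=7.5 (area = (8/2)·7.500²·sin(360°/8) = 159.10 mm²); the cube at (5, 6.5) (footprint 14.5×17) is included at this height (area 246.50 mm²); Taking the first minus the rest: starting from the r=7.5 cylinder (159.10 mm²), the 14.5×17 cube at (5, 6.5) misses the remaining region (no effect) — area = 159.10 mm². At z = 7.5: the r=7.5 cylinder contributes a regular 8-gon of circumradius 7.5 (area = (8/2)·7.500²·sin(360°/8) = 159.10 mm²); the 14.5×17 cube at (5, 6.5) contributes its full rectangle (area 246.50 mm²); After the difference (first − rest): starting from the r=7.5 cylinder (159.10 mm²), the 14.5×17 cube at (5, 6.5) misses the remaining region (no effect) — area = 159.10 mm². Checking containment: the cross-section at z = 7.5 is a subset of the cross-section at z = 0.3.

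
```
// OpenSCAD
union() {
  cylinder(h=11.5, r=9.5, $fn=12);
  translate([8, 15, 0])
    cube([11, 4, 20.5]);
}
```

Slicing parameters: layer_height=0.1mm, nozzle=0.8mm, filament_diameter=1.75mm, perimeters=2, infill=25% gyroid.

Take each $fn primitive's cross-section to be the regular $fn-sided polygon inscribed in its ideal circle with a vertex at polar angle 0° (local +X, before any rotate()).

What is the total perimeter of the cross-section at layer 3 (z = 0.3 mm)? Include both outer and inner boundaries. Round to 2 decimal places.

At z = 0.3 mm: the r=9.5 cylinder contributes a regular 12-gon of circumradius 9.5 (perimeter = 2·12·9.500·sin(180°/12) = 59.01 mm); the cube at (8, 15) is present — its section is the full 11×4 rectangle (perimeter 30.00 mm); Merging all regions: the 2 present regions are separate (no shared area or edge), so areas and boundary lengths simply add and each stays a separate island — boundary = 89.01 mm. Overall, the cross-section has 2 separate islands. Total boundary length (outer) = 89.01 mm.

89.01 mm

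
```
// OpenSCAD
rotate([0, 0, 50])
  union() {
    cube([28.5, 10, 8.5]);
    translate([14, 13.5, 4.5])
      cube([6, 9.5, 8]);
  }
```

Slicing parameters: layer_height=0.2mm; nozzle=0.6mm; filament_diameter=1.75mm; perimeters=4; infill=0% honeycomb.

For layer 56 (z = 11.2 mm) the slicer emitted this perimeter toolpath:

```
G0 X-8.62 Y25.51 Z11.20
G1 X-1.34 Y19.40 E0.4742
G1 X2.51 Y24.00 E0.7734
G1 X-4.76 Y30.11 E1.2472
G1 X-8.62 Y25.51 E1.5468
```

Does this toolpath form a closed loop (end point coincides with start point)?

yes

Start point (G0): (-8.62, 25.51). End point (last G1): the path returns to the start — closed.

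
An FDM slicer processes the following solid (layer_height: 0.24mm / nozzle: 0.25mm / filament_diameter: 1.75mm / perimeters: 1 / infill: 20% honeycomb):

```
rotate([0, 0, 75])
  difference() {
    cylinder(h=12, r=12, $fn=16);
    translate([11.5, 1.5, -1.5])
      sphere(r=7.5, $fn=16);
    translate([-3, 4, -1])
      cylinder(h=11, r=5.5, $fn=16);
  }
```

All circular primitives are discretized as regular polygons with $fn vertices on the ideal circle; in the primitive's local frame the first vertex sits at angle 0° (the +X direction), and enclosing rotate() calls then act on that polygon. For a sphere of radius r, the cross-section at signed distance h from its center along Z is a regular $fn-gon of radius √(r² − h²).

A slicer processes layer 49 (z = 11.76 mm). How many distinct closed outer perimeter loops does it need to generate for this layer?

At z = 11.76 mm: the cylinder: section is a regular 16-gon, circumradius r=12; the sphere at (11.5, 1.5) does not reach this height (|z−center|=13.260 > r=7.5); the cylinder at (-3, 4) is not intersected at this z (z outside [-1, 10]); Subtracting the remaining from the first: none of the subtracted shapes is present at this height, so the r=12 cylinder is unchanged — 1 connected region; (whole slice rotated 75° about Z — lengths, areas and connectivity unchanged). The result has 1 disconnected region.

1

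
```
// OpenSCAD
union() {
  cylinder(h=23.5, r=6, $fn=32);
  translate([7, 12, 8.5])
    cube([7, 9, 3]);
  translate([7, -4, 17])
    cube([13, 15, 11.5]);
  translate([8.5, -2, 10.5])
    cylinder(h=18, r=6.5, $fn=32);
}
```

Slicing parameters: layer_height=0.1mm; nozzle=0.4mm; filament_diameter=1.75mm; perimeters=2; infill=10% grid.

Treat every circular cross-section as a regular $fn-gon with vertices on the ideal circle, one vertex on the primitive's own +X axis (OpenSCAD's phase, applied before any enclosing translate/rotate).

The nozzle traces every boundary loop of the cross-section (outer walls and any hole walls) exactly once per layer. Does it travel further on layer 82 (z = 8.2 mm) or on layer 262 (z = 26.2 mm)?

Layer 82 (z = 8.2): the cylinder: section is a regular 32-gon, circumradius r=6 (perimeter = 2·32·6.000·sin(180°/32) = 37.64 mm); the cube at (7, 12) is absent (z outside [8.5, 11.5]); the cube at (7, -4) is not intersected at this z (z outside [17, 28.5]); the cylinder at (8.5, -2) is not intersected at this z (z outside [10.5, 28.5]); Combining (union): only the r=6 cylinder is present, so the union is just that shape — boundary = 37.64 mm. So its perimeter = 37.64 mm. Layer 262 (z = 26.2): the cylinder is absent (z outside [0, 23.5]); the cube at (7, 12) is not intersected at this z (z outside [8.5, 11.5]); the cube at (7, -4) is present — its section is the full 13×15 rectangle (perimeter 56.00 mm); the r=6.5 cylinder at (8.5, -2) contributes a regular 32-gon of circumradius 6.5 (perimeter = 2·32·6.500·sin(180°/32) = 40.78 mm); Taking the union: the regions partially overlap (shared area 58.35 mm²), so the edge portions inside another operand are dropped and the merged outline is re-measured after clipping — boundary = 67.07 mm. So its perimeter = 67.07 mm. Layer 262 is larger (67.07 vs 37.64 mm).

layer 262 (z = 26.2 mm)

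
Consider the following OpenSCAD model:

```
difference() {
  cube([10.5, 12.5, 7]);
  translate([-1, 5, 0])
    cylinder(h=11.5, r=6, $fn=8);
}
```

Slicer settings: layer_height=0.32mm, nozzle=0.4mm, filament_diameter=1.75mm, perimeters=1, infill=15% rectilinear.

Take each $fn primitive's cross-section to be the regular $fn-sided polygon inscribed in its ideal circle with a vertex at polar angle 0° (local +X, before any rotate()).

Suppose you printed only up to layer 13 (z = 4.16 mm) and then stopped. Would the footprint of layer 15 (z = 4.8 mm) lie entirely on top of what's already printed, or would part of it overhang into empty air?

Compare the two slices. At z = 4.16: the cube is present — its section is the full 10.5×12.5 rectangle (area 131.25 mm²); the cylinder at (-1, 5): section is a regular 8-gon, circumradius r=6 (area = (8/2)·6.000²·sin(360°/8) = 101.82 mm²); After the difference (first − rest): starting from the 10.5×12.5 cube (131.25 mm²), the r=6 cylinder at (-1, 5) partially overlaps it — only the 38.91 mm² overlap (of its 101.82 mm²) is removed, clipping the outline — area = 92.34 mm². At z = 4.8: the 10.5×12.5 cube contributes its full rectangle (area 131.25 mm²); the r=6 cylinder at (-1, 5) contributes a regular 8-gon of circumradius 6 (area = (8/2)·6.000²·sin(360°/8) = 101.82 mm²); Subtracting the remaining from the first: starting from the 10.5×12.5 cube (131.25 mm²), the r=6 cylinder at (-1, 5) partially overlaps it — only the 38.91 mm² overlap (of its 101.82 mm²) is removed, clipping the outline — area = 92.34 mm². Checking containment: the cross-section at z = 4.8 is a subset of the cross-section at z = 4.16.

entirely on top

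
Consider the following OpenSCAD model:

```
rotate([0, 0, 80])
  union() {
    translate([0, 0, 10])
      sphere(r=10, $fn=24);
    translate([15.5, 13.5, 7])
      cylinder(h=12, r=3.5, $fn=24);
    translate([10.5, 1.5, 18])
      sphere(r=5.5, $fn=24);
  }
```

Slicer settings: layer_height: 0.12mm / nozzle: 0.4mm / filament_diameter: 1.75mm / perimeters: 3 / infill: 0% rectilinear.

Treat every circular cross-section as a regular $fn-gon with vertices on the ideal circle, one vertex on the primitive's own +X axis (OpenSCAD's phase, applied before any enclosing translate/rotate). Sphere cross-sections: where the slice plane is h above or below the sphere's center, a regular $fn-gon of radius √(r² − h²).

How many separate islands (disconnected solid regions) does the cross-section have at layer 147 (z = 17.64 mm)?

2

At z = 17.64 mm: the sphere: section is a regular 24-gon, circumradius = √(r²−h²) = √(10²−7.64²) = 6.452; the r=3.5 cylinder at (15.5, 13.5) contributes a regular 24-gon of circumradius 3.5; the r=5.5 sphere at (10.5, 1.5) contributes a regular 24-gon of circumradius √(5.5²−0.36²) = 5.488; Merging all regions: the regions partially overlap (shared area 4.55 mm²), so overlapping operands fuse into one piece — 2 connected regions; (rotated 80° about Z; rotation is an isometry so areas/perimeters/island counts are preserved). Overall, the cross-section has 2 separate islands. Island count = 2.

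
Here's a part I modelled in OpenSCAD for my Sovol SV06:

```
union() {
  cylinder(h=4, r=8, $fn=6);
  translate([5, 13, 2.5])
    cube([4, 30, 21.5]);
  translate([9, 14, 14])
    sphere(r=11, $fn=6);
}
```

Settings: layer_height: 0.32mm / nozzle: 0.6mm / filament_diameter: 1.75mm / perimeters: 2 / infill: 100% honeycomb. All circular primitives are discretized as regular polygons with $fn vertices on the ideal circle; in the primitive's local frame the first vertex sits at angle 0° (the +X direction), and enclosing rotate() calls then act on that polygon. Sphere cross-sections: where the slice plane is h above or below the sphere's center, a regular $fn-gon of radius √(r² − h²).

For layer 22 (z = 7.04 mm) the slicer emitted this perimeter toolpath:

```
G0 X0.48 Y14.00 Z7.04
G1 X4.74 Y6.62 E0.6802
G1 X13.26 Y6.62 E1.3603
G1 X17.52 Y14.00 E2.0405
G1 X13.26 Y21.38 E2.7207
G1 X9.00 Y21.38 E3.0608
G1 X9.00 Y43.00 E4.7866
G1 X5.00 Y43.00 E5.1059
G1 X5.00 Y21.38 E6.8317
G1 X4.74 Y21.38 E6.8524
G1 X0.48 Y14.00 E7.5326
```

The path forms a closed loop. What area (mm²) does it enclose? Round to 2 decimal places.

275.11 mm²

Apply the shoelace formula to the sequence of (X, Y) vertices; enclosed area = 275.11 mm².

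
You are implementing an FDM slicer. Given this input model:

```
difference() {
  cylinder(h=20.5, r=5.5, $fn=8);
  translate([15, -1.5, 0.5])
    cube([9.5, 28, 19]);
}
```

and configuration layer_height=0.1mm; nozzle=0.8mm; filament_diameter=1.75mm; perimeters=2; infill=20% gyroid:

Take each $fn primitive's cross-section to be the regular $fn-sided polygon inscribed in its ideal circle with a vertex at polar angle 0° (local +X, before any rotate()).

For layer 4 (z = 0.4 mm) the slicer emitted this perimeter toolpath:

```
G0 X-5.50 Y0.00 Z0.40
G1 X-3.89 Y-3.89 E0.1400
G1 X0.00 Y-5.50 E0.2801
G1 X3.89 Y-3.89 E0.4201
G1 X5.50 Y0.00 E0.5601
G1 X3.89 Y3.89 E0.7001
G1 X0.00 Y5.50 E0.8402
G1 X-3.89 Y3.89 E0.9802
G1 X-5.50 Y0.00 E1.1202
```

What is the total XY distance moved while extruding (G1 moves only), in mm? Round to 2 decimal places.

Sum the Euclidean lengths of each G1 segment: total = 33.68 mm.

33.68 mm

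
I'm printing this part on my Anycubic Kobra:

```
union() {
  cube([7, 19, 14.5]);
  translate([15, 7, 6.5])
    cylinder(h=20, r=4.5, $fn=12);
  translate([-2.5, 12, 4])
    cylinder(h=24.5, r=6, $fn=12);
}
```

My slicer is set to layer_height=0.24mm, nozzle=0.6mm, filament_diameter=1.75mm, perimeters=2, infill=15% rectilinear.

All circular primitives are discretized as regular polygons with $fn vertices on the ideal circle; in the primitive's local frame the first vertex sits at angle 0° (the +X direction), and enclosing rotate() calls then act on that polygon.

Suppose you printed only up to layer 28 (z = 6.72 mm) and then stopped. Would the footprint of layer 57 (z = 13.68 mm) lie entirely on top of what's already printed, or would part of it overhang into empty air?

Compare the two slices. At z = 6.72: the cube (footprint 7×19) is included at this height (area 133.00 mm²); the cylinder at (15, 7): section is a regular 12-gon, circumradius r=4.5 (area = (12/2)·4.500²·sin(360°/12) = 60.75 mm²); the r=6 cylinder at (-2.5, 12) gives a regular 12-gon of circumradius 6 (constant along its height) (area = (12/2)·6.000²·sin(360°/12) = 108.00 mm²); Taking the union: the regions partially overlap — summed areas 301.75 mm² minus the doubly-counted overlap 25.67 mm² gives 276.08 mm² — area = 276.08 mm². At z = 13.68: the cube is present — its section is the full 7×19 rectangle (area 133.00 mm²); the cylinder at (15, 7): section is a regular 12-gon, circumradius r=4.5 (area = (12/2)·4.500²·sin(360°/12) = 60.75 mm²); the r=6 cylinder at (-2.5, 12) gives a regular 12-gon of circumradius 6 (constant along its height) (area = (12/2)·6.000²·sin(360°/12) = 108.00 mm²); Taking the union: the regions partially overlap — summed areas 301.75 mm² minus the doubly-counted overlap 25.67 mm² gives 276.08 mm² — area = 276.08 mm². Checking containment: the cross-section at z = 13.68 is a subset of the cross-section at z = 6.72.

entirely on top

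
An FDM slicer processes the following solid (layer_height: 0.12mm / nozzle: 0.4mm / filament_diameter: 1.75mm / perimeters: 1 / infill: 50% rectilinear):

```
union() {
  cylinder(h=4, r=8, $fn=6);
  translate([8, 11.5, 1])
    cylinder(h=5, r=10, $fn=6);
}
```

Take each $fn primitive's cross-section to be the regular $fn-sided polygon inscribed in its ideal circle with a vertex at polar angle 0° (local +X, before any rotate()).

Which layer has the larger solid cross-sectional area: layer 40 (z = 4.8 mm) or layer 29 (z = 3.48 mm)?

layer 29 (z = 3.48 mm)

Layer 40 (z = 4.8): the cylinder does not reach this height (z outside [0, 4]); the cylinder at (8, 11.5): section is a regular 6-gon, circumradius r=10 (area = (6/2)·10.000²·sin(360°/6) = 259.81 mm²); Taking the union: only the r=10 cylinder at (8, 11.5) is present, so the union is just that shape — area = 259.81 mm². So its area = 259.81 mm². Layer 29 (z = 3.48): the r=8 cylinder gives a regular 6-gon of circumradius 8 (constant along its height) (area = (6/2)·8.000²·sin(360°/6) = 166.28 mm²); the r=10 cylinder at (8, 11.5) contributes a regular 6-gon of circumradius 10 (area = (6/2)·10.000²·sin(360°/6) = 259.81 mm²); Merging all regions: the regions partially overlap — summed areas 426.08 mm² minus the doubly-counted overlap 13.74 mm² gives 412.35 mm² — area = 412.35 mm². So its area = 412.35 mm². Layer 29 is larger (412.35 vs 259.81 mm²).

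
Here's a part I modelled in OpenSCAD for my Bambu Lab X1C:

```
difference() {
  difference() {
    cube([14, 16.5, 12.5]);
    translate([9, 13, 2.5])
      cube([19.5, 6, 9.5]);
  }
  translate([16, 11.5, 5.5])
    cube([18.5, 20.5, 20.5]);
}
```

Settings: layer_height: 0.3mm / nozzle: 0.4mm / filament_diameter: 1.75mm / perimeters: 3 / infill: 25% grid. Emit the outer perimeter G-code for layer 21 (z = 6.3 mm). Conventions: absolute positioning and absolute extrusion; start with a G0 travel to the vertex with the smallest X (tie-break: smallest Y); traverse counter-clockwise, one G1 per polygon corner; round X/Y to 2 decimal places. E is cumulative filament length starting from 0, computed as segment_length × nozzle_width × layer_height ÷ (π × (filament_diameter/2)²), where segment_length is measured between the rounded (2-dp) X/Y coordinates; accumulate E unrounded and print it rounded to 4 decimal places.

At z = 6.3 mm: the 14×16.5 cube contributes its full rectangle; the cube at (9, 13) (footprint 19.5×6) is included at this height; Taking the first minus the rest: starting from the 14×16.5 cube, the 19.5×6 cube at (9, 13) partially overlaps it — only the 17.50 mm² overlap (of its 117.00 mm²) is removed, clipping the outline — 1 connected region; the cube at (16, 11.5) (footprint 18.5×20.5) is included at this height; After the difference (first − rest): starting from the result so far, the 18.5×20.5 cube at (16, 11.5) misses the remaining region (no effect) — 1 connected region. The outline is a single polygon with 6 vertices. Extrusion per mm of travel: 0.4 × 0.3 / (π × 0.875²) = 0.049890. Accumulating E over each segment gives final E = 3.0433.

G0 X0.00 Y0.00 Z6.30
G1 X14.00 Y0.00 E0.6985
G1 X14.00 Y13.00 E1.3470
G1 X9.00 Y13.00 E1.5965
G1 X9.00 Y16.50 E1.7711
G1 X0.00 Y16.50 E2.2201
G1 X0.00 Y0.00 E3.0433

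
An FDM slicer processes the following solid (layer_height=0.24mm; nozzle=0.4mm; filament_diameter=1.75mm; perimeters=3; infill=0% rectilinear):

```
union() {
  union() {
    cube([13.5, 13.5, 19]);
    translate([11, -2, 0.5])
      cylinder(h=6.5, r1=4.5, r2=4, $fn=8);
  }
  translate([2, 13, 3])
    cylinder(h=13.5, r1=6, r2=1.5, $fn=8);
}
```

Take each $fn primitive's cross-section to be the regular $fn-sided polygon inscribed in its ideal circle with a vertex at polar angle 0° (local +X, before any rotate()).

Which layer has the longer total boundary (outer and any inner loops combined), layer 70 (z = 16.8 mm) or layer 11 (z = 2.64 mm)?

Layer 70 (z = 16.8): the 13.5×13.5 cube contributes its full rectangle (perimeter 54.00 mm); the cone at (11, -2) is not intersected at this z (z outside [0.5, 7]); Combining (union): only the 13.5×13.5 cube is present, so the union is just that shape — boundary = 54.00 mm; the cone at (2, 13) does not reach this height (z outside [3, 16.5]); Combining (union): only that combined region is present, so the union is just that shape — boundary = 54.00 mm. So its perimeter = 54.00 mm. Layer 11 (z = 2.64): the 13.5×13.5 cube contributes its full rectangle (perimeter 54.00 mm); the cone at (11, -2): at t=0.329 of its height the radius interpolates to r₁+(r₂−r₁)t = 4.335, giving a regular 8-gon of that circumradius (perimeter = 2·8·4.335·sin(180°/8) = 26.55 mm); Combining (union): the regions partially overlap (shared area 9.99 mm²), so the edge portions inside another operand are dropped and the merged outline is re-measured after clipping — boundary = 66.06 mm; the cone at (2, 13) is absent (z outside [3, 16.5]); Merging all regions: only that combined region is present, so the union is just that shape — boundary = 66.06 mm. So its perimeter = 66.06 mm. Layer 11 is larger (66.06 vs 54.00 mm).

layer 11 (z = 2.64 mm)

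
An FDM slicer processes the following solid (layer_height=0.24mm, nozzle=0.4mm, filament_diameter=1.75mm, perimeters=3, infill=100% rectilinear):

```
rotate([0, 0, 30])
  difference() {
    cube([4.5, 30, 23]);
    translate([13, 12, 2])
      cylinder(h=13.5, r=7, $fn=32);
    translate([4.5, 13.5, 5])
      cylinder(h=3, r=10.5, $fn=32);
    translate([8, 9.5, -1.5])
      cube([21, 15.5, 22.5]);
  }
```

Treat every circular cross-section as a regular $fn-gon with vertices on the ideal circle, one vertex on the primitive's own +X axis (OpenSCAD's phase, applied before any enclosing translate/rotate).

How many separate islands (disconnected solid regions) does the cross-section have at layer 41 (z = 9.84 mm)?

At z = 9.84 mm: the 4.5×30 cube contributes its full rectangle; the cylinder at (13, 12): section is a regular 32-gon, circumradius r=7; the cylinder at (4.5, 13.5) is absent (z outside [5, 8]); the cube at (8, 9.5) is present — its section is the full 21×15.5 rectangle; After the difference (first − rest): starting from the 4.5×30 cube, the r=7 cylinder at (13, 12) misses the remaining region (no effect); the 21×15.5 cube at (8, 9.5) misses the remaining region (no effect) — 1 connected region; (whole slice rotated 30° about Z — lengths, areas and connectivity unchanged). Overall, the cross-section is a single solid region. Island count = 1.

1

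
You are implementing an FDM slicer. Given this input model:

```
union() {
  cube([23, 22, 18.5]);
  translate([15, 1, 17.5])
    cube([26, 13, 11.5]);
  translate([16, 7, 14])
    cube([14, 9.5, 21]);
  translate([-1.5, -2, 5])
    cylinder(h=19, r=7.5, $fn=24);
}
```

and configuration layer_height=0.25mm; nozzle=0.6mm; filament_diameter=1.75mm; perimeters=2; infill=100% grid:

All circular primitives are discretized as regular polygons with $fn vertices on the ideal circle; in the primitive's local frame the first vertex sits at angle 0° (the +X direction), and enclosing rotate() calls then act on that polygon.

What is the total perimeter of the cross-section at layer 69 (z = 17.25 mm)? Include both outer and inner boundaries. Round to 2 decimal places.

At z = 17.25 mm: the 23×22 cube contributes its full rectangle (perimeter 90.00 mm); the cube at (15, 1) is absent (z outside [17.5, 29]); the cube at (16, 7) is present — its section is the full 14×9.5 rectangle (perimeter 47.00 mm); the r=7.5 cylinder at (-1.5, -2) gives a regular 24-gon of circumradius 7.5 (constant along its height) (perimeter = 2·24·7.500·sin(180°/24) = 46.99 mm); Merging all regions: the regions partially overlap (shared area 87.34 mm²), so the edge portions inside another operand are dropped and the merged outline is re-measured after clipping — boundary = 131.75 mm. Overall, the cross-section is a single solid region. Total boundary length (outer) = 131.75 mm.

131.75 mm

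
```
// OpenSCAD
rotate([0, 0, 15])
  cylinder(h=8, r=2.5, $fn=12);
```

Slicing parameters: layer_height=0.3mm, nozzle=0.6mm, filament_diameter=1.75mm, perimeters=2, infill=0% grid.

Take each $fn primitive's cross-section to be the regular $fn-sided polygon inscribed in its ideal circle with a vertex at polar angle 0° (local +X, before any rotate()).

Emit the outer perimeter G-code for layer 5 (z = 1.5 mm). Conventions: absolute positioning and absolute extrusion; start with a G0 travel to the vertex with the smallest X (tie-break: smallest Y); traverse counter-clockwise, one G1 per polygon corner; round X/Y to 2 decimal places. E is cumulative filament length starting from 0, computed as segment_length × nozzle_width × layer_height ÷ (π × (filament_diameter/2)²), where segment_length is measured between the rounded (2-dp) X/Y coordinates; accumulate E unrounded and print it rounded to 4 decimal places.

At z = 1.5 mm: the r=2.5 cylinder gives a regular 12-gon of circumradius 2.5 (constant along its height); (whole slice rotated 15° about Z — lengths, areas and connectivity unchanged). The outline is a single polygon with 12 vertices. Extrusion per mm of travel: 0.6 × 0.3 / (π × 0.875²) = 0.074835. Accumulating E over each segment gives final E = 1.1614.

G0 X-2.41 Y-0.65 Z1.50
G1 X-1.77 Y-1.77 E0.0965
G1 X-0.65 Y-2.41 E0.1931
G1 X0.65 Y-2.41 E0.2904
G1 X1.77 Y-1.77 E0.3869
G1 X2.41 Y-0.65 E0.4834
G1 X2.41 Y0.65 E0.5807
G1 X1.77 Y1.77 E0.6772
G1 X0.65 Y2.41 E0.7738
G1 X-0.65 Y2.41 E0.8711
G1 X-1.77 Y1.77 E0.9676
G1 X-2.41 Y0.65 E1.0641
G1 X-2.41 Y-0.65 E1.1614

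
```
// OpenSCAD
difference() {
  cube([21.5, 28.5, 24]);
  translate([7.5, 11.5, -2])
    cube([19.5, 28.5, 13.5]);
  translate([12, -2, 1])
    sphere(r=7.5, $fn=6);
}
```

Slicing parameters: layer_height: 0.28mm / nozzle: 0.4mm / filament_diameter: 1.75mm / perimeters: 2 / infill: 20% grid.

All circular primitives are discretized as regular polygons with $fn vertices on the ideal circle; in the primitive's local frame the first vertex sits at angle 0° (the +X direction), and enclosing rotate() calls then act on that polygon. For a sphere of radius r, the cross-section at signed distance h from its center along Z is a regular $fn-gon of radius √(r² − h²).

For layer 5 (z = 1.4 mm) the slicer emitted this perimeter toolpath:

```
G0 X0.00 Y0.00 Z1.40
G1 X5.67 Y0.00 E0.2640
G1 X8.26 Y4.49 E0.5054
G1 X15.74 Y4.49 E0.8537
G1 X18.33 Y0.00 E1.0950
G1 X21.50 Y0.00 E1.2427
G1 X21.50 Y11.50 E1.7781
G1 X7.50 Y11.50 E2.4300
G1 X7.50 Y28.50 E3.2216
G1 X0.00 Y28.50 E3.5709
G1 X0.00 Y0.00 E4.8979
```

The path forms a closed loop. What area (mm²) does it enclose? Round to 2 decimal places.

Apply the shoelace formula to the sequence of (X, Y) vertices; enclosed area = 329.54 mm².

329.54 mm²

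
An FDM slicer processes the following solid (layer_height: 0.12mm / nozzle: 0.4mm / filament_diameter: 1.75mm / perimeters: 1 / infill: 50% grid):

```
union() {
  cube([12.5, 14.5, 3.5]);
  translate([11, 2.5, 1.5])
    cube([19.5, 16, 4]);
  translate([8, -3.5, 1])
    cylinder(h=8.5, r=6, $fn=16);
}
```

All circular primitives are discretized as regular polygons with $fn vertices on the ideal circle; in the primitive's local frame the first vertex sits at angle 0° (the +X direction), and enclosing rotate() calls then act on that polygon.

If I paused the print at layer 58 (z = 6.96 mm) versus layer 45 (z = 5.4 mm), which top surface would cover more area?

Layer 58 (z = 6.96): the cube does not reach this height (z outside [0, 3.5]); the cube at (11, 2.5) does not reach this height (z outside [1.5, 5.5]); the r=6 cylinder at (8, -3.5) contributes a regular 16-gon of circumradius 6 (area = (16/2)·6.000²·sin(360°/16) = 110.21 mm²); Taking the union: only the r=6 cylinder at (8, -3.5) is present, so the union is just that shape — area = 110.21 mm². So its area = 110.21 mm². Layer 45 (z = 5.4): the cube is absent (z outside [0, 3.5]); the cube at (11, 2.5) is present — its section is the full 19.5×16 rectangle (area 312.00 mm²); the r=6 cylinder at (8, -3.5) contributes a regular 16-gon of circumradius 6 (area = (16/2)·6.000²·sin(360°/16) = 110.21 mm²); Merging all regions: the 2 present regions are separate (no shared area or edge), so areas and boundary lengths simply add and each stays a separate island — area = 422.21 mm². So its area = 422.21 mm². Layer 45 is larger (422.21 vs 110.21 mm²).

layer 45 (z = 5.4 mm)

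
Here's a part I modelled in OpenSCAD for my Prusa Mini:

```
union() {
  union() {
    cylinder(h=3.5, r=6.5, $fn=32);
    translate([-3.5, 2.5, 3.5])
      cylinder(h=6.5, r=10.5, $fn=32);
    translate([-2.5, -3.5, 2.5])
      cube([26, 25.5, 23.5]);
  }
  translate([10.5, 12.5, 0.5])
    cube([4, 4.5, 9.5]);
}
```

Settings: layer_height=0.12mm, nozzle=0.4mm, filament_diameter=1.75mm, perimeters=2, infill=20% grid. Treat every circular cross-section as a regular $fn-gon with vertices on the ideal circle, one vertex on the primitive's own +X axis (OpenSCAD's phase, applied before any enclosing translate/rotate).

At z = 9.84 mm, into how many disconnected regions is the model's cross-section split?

At z = 9.84 mm: the cylinder is absent (z outside [0, 3.5]); the cylinder at (-3.5, 2.5): section is a regular 32-gon, circumradius r=10.5; the 26×25.5 cube at (-2.5, -3.5) contributes its full rectangle; Combining (union): the regions partially overlap (shared area 128.75 mm²), so overlapping operands fuse into one piece — 1 connected region; the cube at (10.5, 12.5) is present — its section is the full 4×4.5 rectangle; Merging all regions: the 4×4.5 cube at (10.5, 12.5) lies entirely inside that combined region, so the union is just that combined region — 1 connected region. The result has 1 disconnected region.

1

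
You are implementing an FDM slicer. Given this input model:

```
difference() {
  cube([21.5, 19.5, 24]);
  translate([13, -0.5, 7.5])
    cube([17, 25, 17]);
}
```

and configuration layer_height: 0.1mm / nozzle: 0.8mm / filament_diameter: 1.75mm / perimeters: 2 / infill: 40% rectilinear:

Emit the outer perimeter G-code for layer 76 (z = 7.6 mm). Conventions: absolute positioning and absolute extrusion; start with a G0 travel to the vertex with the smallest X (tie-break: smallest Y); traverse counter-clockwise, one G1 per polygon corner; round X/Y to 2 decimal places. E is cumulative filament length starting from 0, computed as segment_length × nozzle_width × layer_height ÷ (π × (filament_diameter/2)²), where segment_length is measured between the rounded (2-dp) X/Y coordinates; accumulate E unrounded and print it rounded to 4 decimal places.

G0 X0.00 Y0.00 Z7.60
G1 X13.00 Y0.00 E0.4324
G1 X13.00 Y19.50 E1.0810
G1 X0.00 Y19.50 E1.5133
G1 X0.00 Y0.00 E2.1619

At z = 7.6 mm: the cube (footprint 21.5×19.5) is included at this height; the cube at (13, -0.5) is present — its section is the full 17×25 rectangle; Subtracting the remaining from the first: starting from the 21.5×19.5 cube, the 17×25 cube at (13, -0.5) partially overlaps it — only the 165.75 mm² overlap (of its 425.00 mm²) is removed, clipping the outline — 1 connected region. The outline is a single polygon with 4 vertices. Extrusion per mm of travel: 0.8 × 0.1 / (π × 0.875²) = 0.033260. Accumulating E over each segment gives final E = 2.1619.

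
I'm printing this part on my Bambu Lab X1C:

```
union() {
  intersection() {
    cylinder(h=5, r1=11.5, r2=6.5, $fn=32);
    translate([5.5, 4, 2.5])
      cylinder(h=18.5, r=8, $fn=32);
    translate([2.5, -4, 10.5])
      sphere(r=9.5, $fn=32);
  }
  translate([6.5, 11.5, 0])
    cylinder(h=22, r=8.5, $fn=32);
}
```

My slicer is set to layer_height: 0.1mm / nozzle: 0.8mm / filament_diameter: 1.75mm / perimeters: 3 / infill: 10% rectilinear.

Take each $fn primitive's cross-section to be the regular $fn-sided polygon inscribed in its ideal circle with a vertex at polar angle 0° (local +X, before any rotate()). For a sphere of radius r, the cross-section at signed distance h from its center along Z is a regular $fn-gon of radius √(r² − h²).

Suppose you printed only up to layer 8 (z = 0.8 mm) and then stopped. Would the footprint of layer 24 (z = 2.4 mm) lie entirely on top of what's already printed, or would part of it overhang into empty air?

entirely on top

Compare the two slices. At z = 0.8: the cone: at t=0.160 of its height the radius interpolates to r₁+(r₂−r₁)t = 10.700, giving a regular 32-gon of that circumradius (area = (32/2)·10.700²·sin(360°/32) = 357.37 mm²); the cylinder at (5.5, 4) is absent (z outside [2.5, 21]); the sphere at (2.5, -4) does not reach this height (|z−center|=9.700 > r=9.5); Keeping only the common overlap: at least one operand is absent at this height, so nothing remains; the r=8.5 cylinder at (6.5, 11.5) contributes a regular 32-gon of circumradius 8.5 (area = (32/2)·8.500²·sin(360°/32) = 225.52 mm²); Merging all regions: only the r=8.5 cylinder at (6.5, 11.5) is present, so the union is just that shape — area = 225.52 mm². At z = 2.4: the cone (r1=11.5→r2=6.5) has section circumradius 9.100 here — a regular 32-gon (area = (32/2)·9.100²·sin(360°/32) = 258.49 mm²); the cylinder at (5.5, 4) is not intersected at this z (z outside [2.5, 21]); the r=9.5 sphere at (2.5, -4) contributes a regular 32-gon of circumradius √(9.5²−8.1²) = 4.964 (area = (32/2)·4.964²·sin(360°/32) = 76.91 mm²); Taking the intersection: at least one operand is absent at this height, so nothing remains; the r=8.5 cylinder at (6.5, 11.5) contributes a regular 32-gon of circumradius 8.5 (area = (32/2)·8.500²·sin(360°/32) = 225.52 mm²); Taking the union: only the r=8.5 cylinder at (6.5, 11.5) is present, so the union is just that shape — area = 225.52 mm². Checking containment: the cross-section at z = 2.4 is a subset of the cross-section at z = 0.8.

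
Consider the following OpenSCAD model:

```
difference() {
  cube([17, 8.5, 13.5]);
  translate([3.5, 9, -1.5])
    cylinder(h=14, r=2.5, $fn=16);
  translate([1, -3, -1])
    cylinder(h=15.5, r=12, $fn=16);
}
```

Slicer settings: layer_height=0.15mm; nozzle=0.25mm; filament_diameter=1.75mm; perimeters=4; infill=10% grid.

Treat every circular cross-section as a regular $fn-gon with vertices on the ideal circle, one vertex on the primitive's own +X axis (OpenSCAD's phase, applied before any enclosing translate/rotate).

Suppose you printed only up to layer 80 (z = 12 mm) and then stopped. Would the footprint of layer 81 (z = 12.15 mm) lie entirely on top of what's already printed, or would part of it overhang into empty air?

Compare the two slices. At z = 12: the cube (footprint 17×8.5) is included at this height (area 144.50 mm²); the cylinder at (3.5, 9): section is a regular 16-gon, circumradius r=2.5 (area = (16/2)·2.500²·sin(360°/16) = 19.13 mm²); the cylinder at (1, -3): section is a regular 16-gon, circumradius r=12 (area = (16/2)·12.000²·sin(360°/16) = 440.85 mm²); Taking the first minus the rest: starting from the 17×8.5 cube (144.50 mm²), the r=2.5 cylinder at (3.5, 9) partially overlaps it — only the 7.12 mm² overlap (of its 19.13 mm²) is removed, clipping the outline; the r=12 cylinder at (1, -3) partially overlaps it — only the 76.42 mm² overlap (of its 440.85 mm²) is removed, clipping the outline — area = 60.97 mm². At z = 12.15: the cube (footprint 17×8.5) is included at this height (area 144.50 mm²); the r=2.5 cylinder at (3.5, 9) contributes a regular 16-gon of circumradius 2.5 (area = (16/2)·2.500²·sin(360°/16) = 19.13 mm²); the cylinder at (1, -3): section is a regular 16-gon, circumradius r=12 (area = (16/2)·12.000²·sin(360°/16) = 440.85 mm²); After the difference (first − rest): starting from the 17×8.5 cube (144.50 mm²), the r=2.5 cylinder at (3.5, 9) partially overlaps it — only the 7.12 mm² overlap (of its 19.13 mm²) is removed, clipping the outline; the r=12 cylinder at (1, -3) partially overlaps it — only the 76.42 mm² overlap (of its 440.85 mm²) is removed, clipping the outline — area = 60.97 mm². Checking containment: the cross-section at z = 12.15 is a subset of the cross-section at z = 12.

entirely on top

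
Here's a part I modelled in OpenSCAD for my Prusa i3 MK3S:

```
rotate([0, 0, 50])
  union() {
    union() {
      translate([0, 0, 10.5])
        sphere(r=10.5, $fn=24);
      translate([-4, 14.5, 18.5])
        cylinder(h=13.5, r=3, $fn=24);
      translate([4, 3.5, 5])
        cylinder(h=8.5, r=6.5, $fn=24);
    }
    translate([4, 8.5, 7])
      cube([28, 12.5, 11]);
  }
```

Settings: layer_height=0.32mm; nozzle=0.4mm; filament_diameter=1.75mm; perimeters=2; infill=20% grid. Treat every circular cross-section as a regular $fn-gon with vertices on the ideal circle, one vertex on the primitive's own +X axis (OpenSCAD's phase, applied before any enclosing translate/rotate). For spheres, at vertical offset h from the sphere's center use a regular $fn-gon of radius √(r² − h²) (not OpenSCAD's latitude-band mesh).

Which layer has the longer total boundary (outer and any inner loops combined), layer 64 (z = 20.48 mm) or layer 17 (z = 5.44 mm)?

Layer 64 (z = 20.48): the r=10.5 sphere slices to a regular 24-gon of circumradius 3.263 (√(r²−h²) with h=9.98 from center) (perimeter = 2·24·3.263·sin(180°/24) = 20.45 mm); the cylinder at (-4, 14.5): section is a regular 24-gon, circumradius r=3 (perimeter = 2·24·3.000·sin(180°/24) = 18.80 mm); the cylinder at (4, 3.5) does not reach this height (z outside [5, 13.5]); Combining (union): the 2 present regions are separate (no shared area or edge), so areas and boundary lengths simply add and each stays a separate island — boundary = 39.24 mm; the cube at (4, 8.5) is not intersected at this z (z outside [7, 18]); Merging all regions: only that combined region is present, so the union is just that shape — boundary = 39.24 mm; (whole slice rotated 50° about Z — lengths, areas and connectivity unchanged). So its perimeter = 39.24 mm. Layer 17 (z = 5.44): the sphere: section is a regular 24-gon, circumradius = √(r²−h²) = √(10.5²−5.06²) = 9.200 (perimeter = 2·24·9.200·sin(180°/24) = 57.64 mm); the cylinder at (-4, 14.5) is not intersected at this z (z outside [18.5, 32]); the r=6.5 cylinder at (4, 3.5) contributes a regular 24-gon of circumradius 6.5 (perimeter = 2·24·6.500·sin(180°/24) = 40.72 mm); Combining (union): the regions partially overlap (shared area 104.31 mm²), so the edge portions inside another operand are dropped and the merged outline is re-measured after clipping — boundary = 61.37 mm; the cube at (4, 8.5) is not intersected at this z (z outside [7, 18]); Combining (union): only the result so far is present, so the union is just that shape — boundary = 61.37 mm; (rotated 50° about Z; rotation is an isometry so areas/perimeters/island counts are preserved). So its perimeter = 61.37 mm. Layer 17 is larger (61.37 vs 39.24 mm).

layer 17 (z = 5.44 mm)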